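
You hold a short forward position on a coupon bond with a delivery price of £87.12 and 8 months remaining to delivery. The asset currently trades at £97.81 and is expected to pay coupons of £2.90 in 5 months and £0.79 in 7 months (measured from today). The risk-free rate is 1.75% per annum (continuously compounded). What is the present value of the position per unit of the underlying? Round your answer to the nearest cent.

-£8.04

PV(remaining coupons) I = 2.90·e^(−0.0175·5/12) + 0.79·e^(−0.0175·7/12) = 3.6609
Current forward F = (S − I)·e^(rT) = (97.81 − 3.6609)·e^(0.0175·8/12) = 94.1491 × 1.011735 = 95.2539
Value (long) = (F − K)·e^(−rT) = (95.2539 − 87.12) × 0.988401 = 8.0396
Short position value = −(long value) = -£8.04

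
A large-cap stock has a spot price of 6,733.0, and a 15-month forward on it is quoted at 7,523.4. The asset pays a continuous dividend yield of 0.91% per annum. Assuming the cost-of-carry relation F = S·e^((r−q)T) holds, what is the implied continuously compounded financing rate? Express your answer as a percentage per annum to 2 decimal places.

9.79%

From F = S·e^((r−q)T): (r − q) = ln(F/S)/T
ln(7523.4/6733.0) = ln(1.117392) = 0.110997
(r − q) = 0.110997 / (15/12) = 0.088798
r = ln(F/S)/T + q = 0.088798 + 0.0091 = 0.097898
r = 9.79%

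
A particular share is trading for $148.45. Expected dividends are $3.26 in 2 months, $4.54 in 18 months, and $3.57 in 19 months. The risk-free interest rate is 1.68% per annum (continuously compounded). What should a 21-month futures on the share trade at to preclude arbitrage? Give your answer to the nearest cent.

PV(dividends) I = 3.26·e^(−0.0168·2/12) + 4.54·e^(−0.0168·18/12) + 3.57·e^(−0.0168·19/12)
I = 3.2509 + 4.4270 + 3.4763 = 11.1542
F = (S − I)·e^(rT) = (148.45 − 11.1542) · e^(0.0168·21/12)
= 137.2958 · e^0.029400 = 137.2958 × 1.029836 = $141.39

$141.39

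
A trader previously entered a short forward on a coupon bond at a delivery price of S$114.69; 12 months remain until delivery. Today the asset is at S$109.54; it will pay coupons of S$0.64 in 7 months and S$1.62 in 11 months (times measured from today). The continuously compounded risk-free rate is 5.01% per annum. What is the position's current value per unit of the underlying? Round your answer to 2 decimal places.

S$1.71

PV(remaining coupons) I = 0.64·e^(−0.0501·7/12) + 1.62·e^(−0.0501·11/12) = 2.1689
Current forward F = (S − I)·e^(rT) = (109.54 − 2.1689)·e^(0.0501·12/12) = 107.3711 × 1.051376 = 112.8874
Value (long) = (F − K)·e^(−rT) = (112.8874 − 114.69) × 0.951134 = -1.7145
Short position value = −(long value) = S$1.71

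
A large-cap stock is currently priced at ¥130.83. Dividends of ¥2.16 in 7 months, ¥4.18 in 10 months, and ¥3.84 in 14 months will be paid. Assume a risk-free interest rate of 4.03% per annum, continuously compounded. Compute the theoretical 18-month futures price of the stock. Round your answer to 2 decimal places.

PV(dividends) I = 2.16·e^(−0.0403·7/12) + 4.18·e^(−0.0403·10/12) + 3.84·e^(−0.0403·14/12)
I = 2.1098 + 4.0420 + 3.6636 = 9.8154
F = (S − I)·e^(rT) = (130.83 − 9.8154) · e^(0.0403·18/12)
= 121.0146 · e^0.060450 = 121.0146 × 1.062314 = ¥128.56

¥128.56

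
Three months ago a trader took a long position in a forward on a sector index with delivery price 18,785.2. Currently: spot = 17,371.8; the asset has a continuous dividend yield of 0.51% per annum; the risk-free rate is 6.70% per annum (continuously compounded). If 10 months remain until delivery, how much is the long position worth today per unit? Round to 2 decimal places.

-466.98

Current fair forward for the remaining 10 months: F = S·e^((r − q)·T), (r − q) = 0.0670 − 0.0051 = 0.0619
F = 17371.8 · e^(0.0619 × 10/12) = 17371.8 × 1.05293693 = 18291.4098
Value of long forward = (F − K)·e^(−rT) = (18291.4098 − 18785.2) · e^(−0.0670·10/12)
= -493.7902 × 0.94569674 = -466.98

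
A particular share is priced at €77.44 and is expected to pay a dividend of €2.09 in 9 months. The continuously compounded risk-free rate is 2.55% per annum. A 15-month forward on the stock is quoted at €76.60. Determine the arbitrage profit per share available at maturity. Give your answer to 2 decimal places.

€1.23 per share

PV(dividends) I = 2.09·e^(−0.0255·9/12) = 2.0504
Fair forward F* = (S − I)·e^(rT) = (77.44 − 2.0504)·e^0.031875 = 75.3896 × 1.032388 = 77.8313
Market €76.60 < fair 77.8313: forward underpriced → reverse cash-and-carry (short the stock, invest proceeds at r, pay the dividends, go long the forward).
Profit at T = |F_mkt − F*| = |76.60 − 77.8313| = €1.23 per share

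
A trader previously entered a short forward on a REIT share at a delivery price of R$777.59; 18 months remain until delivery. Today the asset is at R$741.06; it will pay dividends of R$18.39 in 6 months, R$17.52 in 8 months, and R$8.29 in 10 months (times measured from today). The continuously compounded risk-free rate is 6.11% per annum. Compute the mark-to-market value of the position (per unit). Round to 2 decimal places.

R$10.97

PV(remaining dividends) I = 18.39·e^(−0.0611·6/12) + 17.52·e^(−0.0611·8/12) + 8.29·e^(−0.0611·10/12) = 42.5358
Current forward F = (S − I)·e^(rT) = (741.06 − 42.5358)·e^(0.0611·18/12) = 698.5242 × 1.095981 = 765.5693
Value (long) = (F − K)·e^(−rT) = (765.5693 − 777.59) × 0.912424 = -10.9680
Short position value = −(long value) = R$10.97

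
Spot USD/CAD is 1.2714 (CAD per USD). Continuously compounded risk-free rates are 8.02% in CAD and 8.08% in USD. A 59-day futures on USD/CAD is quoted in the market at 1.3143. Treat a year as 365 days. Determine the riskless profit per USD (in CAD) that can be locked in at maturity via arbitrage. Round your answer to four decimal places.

Fair futures: F* = S·e^(carry·T), with carry = (r_CAD − r_USD) = 0.0802 − 0.0808 = -0.0006
F* = 1.2714 · e^(-0.0006 × 59/365) = 1.2714 · e^-0.000097 = 1.2714 × 0.999903 = 1.2713
Market 1.3143 > fair 1.2713: forward overpriced → cash-and-carry (buy spot, short the forward).
At maturity, profit = |F_mkt − F*| = |1.3143 − 1.2713| = 0.0430 per USD (in CAD)

0.0430 per USD (in CAD)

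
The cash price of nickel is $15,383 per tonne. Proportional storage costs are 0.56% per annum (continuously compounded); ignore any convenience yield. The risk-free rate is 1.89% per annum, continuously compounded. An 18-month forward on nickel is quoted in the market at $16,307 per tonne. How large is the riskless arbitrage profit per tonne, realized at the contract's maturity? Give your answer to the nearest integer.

Fair forward: F* = S·e^(carry·T), with carry = (r + u) = 0.0189 + 0.0056 = 0.0245
F* = 15383 · e^(0.0245 × 18/12) = 15383 · e^0.036750 = 15383 × 1.037434 = $15958.8472
Market $16307 > fair $15958.8472: forward overpriced → cash-and-carry (buy spot, short the forward).
At maturity, profit = |F_mkt − F*| = |16307 − 15958.8472| = $348 per tonne

$348 per tonne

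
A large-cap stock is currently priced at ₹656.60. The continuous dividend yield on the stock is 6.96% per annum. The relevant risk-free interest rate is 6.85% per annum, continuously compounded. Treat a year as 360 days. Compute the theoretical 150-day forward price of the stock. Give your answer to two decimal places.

₹656.30

F = S·e^((r − q)T) = 656.60 · e^((0.0685 − 0.0696) × 150/360)
= 656.60 · e^-0.000458 = 656.60 × 0.999542
F = ₹656.30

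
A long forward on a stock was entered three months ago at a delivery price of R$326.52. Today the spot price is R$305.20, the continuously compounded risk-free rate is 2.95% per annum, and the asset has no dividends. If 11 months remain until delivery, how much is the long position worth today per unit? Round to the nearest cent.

Current fair forward for the remaining 11 months: F = S·e^(r·T), r = 0.0295
F = 305.20 · e^(0.0295 × 11/12) = 305.20 × 1.027411 = 313.5658
Value of long forward = (F − K)·e^(−rT) = (313.5658 − 326.52) · e^(−0.0295·11/12)
= -12.9542 × 0.973321 = -12.61

-R$12.61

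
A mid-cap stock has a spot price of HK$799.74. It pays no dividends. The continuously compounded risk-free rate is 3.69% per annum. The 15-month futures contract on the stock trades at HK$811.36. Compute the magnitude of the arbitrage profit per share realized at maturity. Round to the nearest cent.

Fair futures: F* = S·e^(carry·T), with carry = r = 0.0369
F* = 799.74 · e^(0.0369 × 15/12) = 799.74 · e^0.046125 = 799.74 × 1.047205 = HK$837.4917
Market HK$811.36 < fair HK$837.4917: forward underpriced → reverse cash-and-carry (short spot, go long the forward).
At maturity, profit = |F_mkt − F*| = |811.36 − 837.4917| = HK$26.13 per share

HK$26.13 per share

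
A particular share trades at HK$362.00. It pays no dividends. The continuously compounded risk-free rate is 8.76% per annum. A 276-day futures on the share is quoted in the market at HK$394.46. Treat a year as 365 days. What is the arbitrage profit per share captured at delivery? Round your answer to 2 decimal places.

HK$7.67 per share

Fair futures: F* = S·e^(carry·T), with carry = r = 0.0876
F* = 362.00 · e^(0.0876 × 276/365) = 362.00 · e^0.066240 = 362.00 × 1.068483 = HK$386.7908
Market HK$394.46 > fair HK$386.7908: forward overpriced → cash-and-carry (buy spot, short the forward).
At maturity, profit = |F_mkt − F*| = |394.46 − 386.7908| = HK$7.67 per share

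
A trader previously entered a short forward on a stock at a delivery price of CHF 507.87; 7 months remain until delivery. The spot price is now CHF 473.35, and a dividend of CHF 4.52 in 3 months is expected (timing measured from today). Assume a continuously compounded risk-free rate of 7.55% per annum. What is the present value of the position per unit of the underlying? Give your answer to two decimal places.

CHF 17.07

PV(remaining dividends) I = 4.52·e^(−0.0755·3/12) = 4.4355
Current forward F = (S − I)·e^(rT) = (473.35 − 4.4355)·e^(0.0755·7/12) = 468.9145 × 1.045026 = 490.0278
Value (long) = (F − K)·e^(−rT) = (490.0278 − 507.87) × 0.956914 = -17.0735
Short position value = −(long value) = CHF 17.07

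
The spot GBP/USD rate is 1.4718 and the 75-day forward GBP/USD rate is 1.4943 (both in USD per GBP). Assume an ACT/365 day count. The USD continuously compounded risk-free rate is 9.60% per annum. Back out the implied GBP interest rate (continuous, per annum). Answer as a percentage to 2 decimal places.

F = S·e^((r_USD − r_GBP)T) ⇒ r_GBP = r_USD − ln(F/S)/T
ln(1.4943/1.4718) = 0.015172; /(75/365) = 0.073837
r_GBP = 0.0960 − 0.073837 = 0.022163
r_GBP = 2.22%

2.22%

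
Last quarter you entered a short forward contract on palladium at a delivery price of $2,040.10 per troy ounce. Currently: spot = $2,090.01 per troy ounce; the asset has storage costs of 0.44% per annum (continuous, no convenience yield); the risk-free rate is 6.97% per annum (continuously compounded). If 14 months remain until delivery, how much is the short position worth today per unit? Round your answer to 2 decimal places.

Current fair forward for the remaining 14 months: F = S·e^((r + u)·T), (r + u) = 0.0697 + 0.0044 = 0.0741
F = 2090.01 · e^(0.0741 × 14/12) = 2090.01 × 1.09029685 = 2278.7313
Value of long forward = (F − K)·e^(−rT) = (2278.7313 − 2040.10) · e^(−0.0697·14/12)
= 238.6313 × 0.92190171 = 219.99
Short position value = −(long value) = -$219.99

-$219.99 per troy ounce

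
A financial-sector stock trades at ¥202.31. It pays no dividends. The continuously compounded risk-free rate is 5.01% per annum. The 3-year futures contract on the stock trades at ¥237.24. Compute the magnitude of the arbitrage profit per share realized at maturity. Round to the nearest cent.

¥2.12 per share

Fair futures: F* = S·e^(carry·T), with carry = r = 0.0501
F* = 202.31 · e^(0.0501 × 3) = 202.31 · e^0.150300 = 202.31 × 1.162183 = ¥235.1212
Market ¥237.24 > fair ¥235.1212: forward overpriced → cash-and-carry (buy spot, short the forward).
At maturity, profit = |F_mkt − F*| = |237.24 − 235.1212| = ¥2.12 per share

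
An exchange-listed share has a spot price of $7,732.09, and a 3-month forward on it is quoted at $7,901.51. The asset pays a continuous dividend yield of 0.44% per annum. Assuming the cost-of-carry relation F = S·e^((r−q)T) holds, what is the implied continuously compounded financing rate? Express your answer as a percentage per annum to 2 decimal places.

9.11%

From F = S·e^((r−q)T): (r − q) = ln(F/S)/T
ln(7901.51/7732.09) = ln(1.021911) = 0.021674
(r − q) = 0.021674 / (3/12) = 0.086696
r = ln(F/S)/T + q = 0.086696 + 0.0044 = 0.091096
r = 9.11%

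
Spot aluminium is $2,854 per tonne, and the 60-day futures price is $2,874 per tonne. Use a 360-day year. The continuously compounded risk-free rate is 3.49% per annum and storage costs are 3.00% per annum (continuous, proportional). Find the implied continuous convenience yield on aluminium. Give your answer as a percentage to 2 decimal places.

2.30%

F = S·e^((r+u−y)T) ⇒ (r+u−y) = ln(F/S)/T
ln(2874/2854) = 0.006983; /T ⇒ 0.041898
y = r + u − ln(F/S)/T = 0.0349 + 0.0300 − 0.041898 = 0.023002
y = 2.30%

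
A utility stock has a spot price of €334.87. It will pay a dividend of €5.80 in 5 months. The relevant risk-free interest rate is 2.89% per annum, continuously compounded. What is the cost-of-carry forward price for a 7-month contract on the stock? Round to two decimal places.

€334.74

PV(dividends) I = 5.80·e^(−0.0289·5/12)
I = 5.7306
F = (S − I)·e^(rT) = (334.87 − 5.7306) · e^(0.0289·7/12)
= 329.1394 · e^0.016858 = 329.1394 × 1.017001 = €334.74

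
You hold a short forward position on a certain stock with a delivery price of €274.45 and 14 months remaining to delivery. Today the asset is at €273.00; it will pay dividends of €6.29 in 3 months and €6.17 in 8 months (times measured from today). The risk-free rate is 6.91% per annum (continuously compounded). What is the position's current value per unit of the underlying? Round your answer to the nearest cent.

PV(remaining dividends) I = 6.29·e^(−0.0691·3/12) + 6.17·e^(−0.0691·8/12) = 12.0745
Current forward F = (S − I)·e^(rT) = (273.00 − 12.0745)·e^(0.0691·14/12) = 260.9255 × 1.083955 = 282.8315
Value (long) = (F − K)·e^(−rT) = (282.8315 − 274.45) × 0.922547 = 7.7323
Short position value = −(long value) = -€7.73

-€7.73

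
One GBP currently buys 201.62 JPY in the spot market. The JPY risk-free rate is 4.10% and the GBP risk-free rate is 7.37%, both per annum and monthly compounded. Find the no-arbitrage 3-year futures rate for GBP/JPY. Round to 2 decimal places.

By covered interest parity, F = S · (1+r_JPY/12)^(12T) / (1+r_GBP/12)^(12T)
= 201.62 × 1.130647 / 1.246605 = 201.62 × 0.906981
F = 182.87 JPY per GBP

182.87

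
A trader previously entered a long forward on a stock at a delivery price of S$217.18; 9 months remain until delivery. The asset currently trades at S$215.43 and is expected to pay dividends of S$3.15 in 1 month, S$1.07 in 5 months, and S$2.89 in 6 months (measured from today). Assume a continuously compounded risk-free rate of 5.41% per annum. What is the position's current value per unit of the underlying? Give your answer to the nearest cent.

PV(remaining dividends) I = 3.15·e^(−0.0541·1/12) + 1.07·e^(−0.0541·5/12) + 2.89·e^(−0.0541·6/12) = 6.9949
Current forward F = (S − I)·e^(rT) = (215.43 − 6.9949)·e^(0.0541·9/12) = 208.4351 × 1.041409 = 217.0662
Value (long) = (F − K)·e^(−rT) = (217.0662 − 217.18) × 0.960237 = -0.1093
Value = -S$0.11

-S$0.11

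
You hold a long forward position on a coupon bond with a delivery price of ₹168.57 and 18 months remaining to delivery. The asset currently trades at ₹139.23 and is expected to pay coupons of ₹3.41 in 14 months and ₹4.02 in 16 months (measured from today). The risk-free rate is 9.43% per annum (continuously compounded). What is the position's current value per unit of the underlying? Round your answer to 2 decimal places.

PV(remaining coupons) I = 3.41·e^(−0.0943·14/12) + 4.02·e^(−0.0943·16/12) = 6.5998
Current forward F = (S − I)·e^(rT) = (139.23 − 6.5998)·e^(0.0943·18/12) = 132.6302 × 1.151943 = 152.7824
Value (long) = (F − K)·e^(−rT) = (152.7824 − 168.57) × 0.868099 = -13.7052
Value = -₹13.71

-₹13.71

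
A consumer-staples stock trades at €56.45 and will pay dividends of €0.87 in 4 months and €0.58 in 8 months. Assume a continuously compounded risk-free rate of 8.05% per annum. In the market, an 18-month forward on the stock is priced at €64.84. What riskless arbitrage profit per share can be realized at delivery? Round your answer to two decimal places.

PV(dividends) I = 0.87·e^(−0.0805·4/12) + 0.58·e^(−0.0805·8/12) = 1.3967
Fair forward F* = (S − I)·e^(rT) = (56.45 − 1.3967)·e^0.120750 = 55.0533 × 1.128343 = 62.1190
Market €64.84 > fair 62.1190: forward overpriced → cash-and-carry (borrow at r, buy the stock and collect the dividends, short the forward).
Profit at T = |F_mkt − F*| = |64.84 − 62.1190| = €2.72 per share

€2.72 per share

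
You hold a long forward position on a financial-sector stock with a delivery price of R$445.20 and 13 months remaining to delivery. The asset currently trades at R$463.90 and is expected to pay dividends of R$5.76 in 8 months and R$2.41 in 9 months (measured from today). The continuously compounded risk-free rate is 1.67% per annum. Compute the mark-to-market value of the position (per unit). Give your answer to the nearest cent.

R$18.61

PV(remaining dividends) I = 5.76·e^(−0.0167·8/12) + 2.41·e^(−0.0167·9/12) = 8.0762
Current forward F = (S − I)·e^(rT) = (463.90 − 8.0762)·e^(0.0167·13/12) = 455.8238 × 1.018256 = 464.1453
Value (long) = (F − K)·e^(−rT) = (464.1453 − 445.20) × 0.982071 = 18.6056
Value = R$18.61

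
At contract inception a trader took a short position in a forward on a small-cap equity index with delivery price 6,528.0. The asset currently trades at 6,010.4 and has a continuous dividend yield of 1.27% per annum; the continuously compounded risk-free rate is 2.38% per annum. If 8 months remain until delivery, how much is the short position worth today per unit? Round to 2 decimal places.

Current fair forward for the remaining 8 months: F = S·e^((r − q)·T), (r − q) = 0.0238 − 0.0127 = 0.0111
F = 6010.4 · e^(0.0111 × 8/12) = 6010.4 × 1.00742745 = 6055.0419
Value of long forward = (F − K)·e^(−rT) = (6055.0419 − 6528.0) · e^(−0.0238·8/12)
= -472.9581 × 0.98425855 = -465.51
Short position value = −(long value) = 465.51

465.51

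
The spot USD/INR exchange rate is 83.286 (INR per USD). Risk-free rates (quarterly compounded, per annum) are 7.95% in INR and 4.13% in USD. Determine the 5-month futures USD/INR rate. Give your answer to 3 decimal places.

By covered interest parity, F = S · (1+r_INR/4)^(4T) / (1+r_USD/4)^(4T)
= 83.286 × 1.033344 / 1.017267 = 83.286 × 1.015804
F = 84.602 INR per USD

84.602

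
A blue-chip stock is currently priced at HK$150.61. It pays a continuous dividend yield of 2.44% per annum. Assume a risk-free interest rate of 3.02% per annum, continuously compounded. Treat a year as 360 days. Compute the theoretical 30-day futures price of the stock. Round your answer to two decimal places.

HK$150.68

F = S·e^((r − q)T) = 150.61 · e^((0.0302 − 0.0244) × 30/360)
= 150.61 · e^0.000483 = 150.61 × 1.000483
F = HK$150.68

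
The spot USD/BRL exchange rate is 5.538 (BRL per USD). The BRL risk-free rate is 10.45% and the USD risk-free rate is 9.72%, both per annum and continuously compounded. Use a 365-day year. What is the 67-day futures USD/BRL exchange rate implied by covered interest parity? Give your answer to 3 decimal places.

5.545

F = S·e^((r_BRL − r_USD)T) = 5.538 · e^((0.1045 − 0.0972) × 67/365)
= 5.538 · e^0.001340 = 5.538 × 1.001341
F = 5.545 BRL per USD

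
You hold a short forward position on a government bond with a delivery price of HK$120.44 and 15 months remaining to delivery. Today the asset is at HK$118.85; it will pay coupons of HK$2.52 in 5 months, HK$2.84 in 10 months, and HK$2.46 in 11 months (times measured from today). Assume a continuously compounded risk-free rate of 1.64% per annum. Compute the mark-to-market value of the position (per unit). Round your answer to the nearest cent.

PV(remaining coupons) I = 2.52·e^(−0.0164·5/12) + 2.84·e^(−0.0164·10/12) + 2.46·e^(−0.0164·11/12) = 7.7276
Current forward F = (S − I)·e^(rT) = (118.85 − 7.7276)·e^(0.0164·15/12) = 111.1224 × 1.020712 = 113.4240
Value (long) = (F − K)·e^(−rT) = (113.4240 − 120.44) × 0.979709 = -6.8736
Short position value = −(long value) = HK$6.87

HK$6.87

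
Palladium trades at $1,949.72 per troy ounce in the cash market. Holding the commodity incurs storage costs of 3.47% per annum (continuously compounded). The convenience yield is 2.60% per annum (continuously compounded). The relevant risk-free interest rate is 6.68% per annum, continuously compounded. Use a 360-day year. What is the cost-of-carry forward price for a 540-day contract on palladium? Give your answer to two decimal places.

Net carry = r + u − y = 0.0668 + 0.0347 − 0.0260 = 0.0755
F = S·e^((r+u−y)T) = 1949.72 · e^(0.0755 × 540/360) = 1949.72 · e^0.11325000
= 1949.72 × 1.11991188 = $2,183.51 per troy ounce

$2,183.51 per troy ounce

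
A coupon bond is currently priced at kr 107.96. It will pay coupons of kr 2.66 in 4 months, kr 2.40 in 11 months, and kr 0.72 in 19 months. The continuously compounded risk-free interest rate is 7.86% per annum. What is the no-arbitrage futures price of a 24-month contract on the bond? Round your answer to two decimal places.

kr 119.95

PV(coupons) I = 2.66·e^(−0.0786·4/12) + 2.40·e^(−0.0786·11/12) + 0.72·e^(−0.0786·19/12)
I = 2.5912 + 2.2332 + 0.6357 = 5.4601
F = (S − I)·e^(rT) = (107.96 − 5.4601) · e^(0.0786·24/12)
= 102.4999 · e^0.157200 = 102.4999 × 1.170230 = kr 119.95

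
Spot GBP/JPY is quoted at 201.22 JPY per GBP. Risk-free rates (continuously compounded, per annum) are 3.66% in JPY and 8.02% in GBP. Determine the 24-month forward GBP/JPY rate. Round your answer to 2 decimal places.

184.42

F = S·e^((r_JPY − r_GBP)T) = 201.22 · e^((0.0366 − 0.0802) × 24/12)
= 201.22 · e^-0.087200 = 201.22 × 0.916494
F = 184.42 JPY per GBP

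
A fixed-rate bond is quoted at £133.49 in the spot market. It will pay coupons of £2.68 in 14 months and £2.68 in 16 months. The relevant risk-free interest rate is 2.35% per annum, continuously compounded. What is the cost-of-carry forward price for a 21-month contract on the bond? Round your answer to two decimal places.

PV(coupons) I = 2.68·e^(−0.0235·14/12) + 2.68·e^(−0.0235·16/12)
I = 2.6075 + 2.5973 = 5.2048
F = (S − I)·e^(rT) = (133.49 − 5.2048) · e^(0.0235·21/12)
= 128.2852 · e^0.041125 = 128.2852 × 1.041982 = £133.67

£133.67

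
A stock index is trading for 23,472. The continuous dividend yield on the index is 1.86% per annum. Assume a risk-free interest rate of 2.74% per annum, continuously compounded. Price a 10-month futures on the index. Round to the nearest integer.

23,645

F = S·e^((r − q)T) = 23472 · e^((0.0274 − 0.0186) × 10/12)
= 23472 · e^0.007333 = 23472 × 1.007360
F = 23,645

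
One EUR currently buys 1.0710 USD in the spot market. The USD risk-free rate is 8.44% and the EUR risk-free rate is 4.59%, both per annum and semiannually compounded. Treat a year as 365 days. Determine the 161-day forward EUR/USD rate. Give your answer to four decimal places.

1.0888

By covered interest parity, F = S · (1+r_USD/2)^(2T) / (1+r_EUR/2)^(2T)
= 1.0710 × 1.037137 / 1.020219 = 1.0710 × 1.016583
F = 1.0888 USD per EUR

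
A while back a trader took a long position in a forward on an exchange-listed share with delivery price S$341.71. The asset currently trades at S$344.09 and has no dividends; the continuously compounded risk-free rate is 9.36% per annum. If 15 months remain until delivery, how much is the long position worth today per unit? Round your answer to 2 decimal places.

Current fair forward for the remaining 15 months: F = S·e^(r·T), r = 0.0936
F = 344.09 · e^(0.0936 × 15/12) = 344.09 × 1.124119 = 386.7981
Value of long forward = (F − K)·e^(−rT) = (386.7981 − 341.71) · e^(−0.0936·15/12)
= 45.0881 × 0.889585 = 40.11

S$40.11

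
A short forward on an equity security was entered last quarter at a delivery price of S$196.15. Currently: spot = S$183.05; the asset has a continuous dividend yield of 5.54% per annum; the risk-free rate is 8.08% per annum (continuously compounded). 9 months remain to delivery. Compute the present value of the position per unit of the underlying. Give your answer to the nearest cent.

Current fair forward for the remaining 9 months: F = S·e^((r − q)·T), (r − q) = 0.0808 − 0.0554 = 0.0254
F = 183.05 · e^(0.0254 × 9/12) = 183.05 × 1.019233 = 186.5706
Value of long forward = (F − K)·e^(−rT) = (186.5706 − 196.15) · e^(−0.0808·9/12)
= -9.5794 × 0.941200 = -9.02
Short position value = −(long value) = S$9.02

S$9.02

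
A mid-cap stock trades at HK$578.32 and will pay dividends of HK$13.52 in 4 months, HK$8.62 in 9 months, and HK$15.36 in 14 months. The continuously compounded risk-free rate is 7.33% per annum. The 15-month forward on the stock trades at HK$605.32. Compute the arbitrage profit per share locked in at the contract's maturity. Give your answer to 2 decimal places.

HK$10.36 per share

PV(dividends) I = 13.52·e^(−0.0733·4/12) + 8.62·e^(−0.0733·9/12) + 15.36·e^(−0.0733·14/12) = 35.4536
Fair forward F* = (S − I)·e^(rT) = (578.32 − 35.4536)·e^0.091625 = 542.8664 × 1.095954 = 594.9566
Market HK$605.32 > fair 594.9566: forward overpriced → cash-and-carry (borrow at r, buy the stock and collect the dividends, short the forward).
Profit at T = |F_mkt − F*| = |605.32 − 594.9566| = HK$10.36 per share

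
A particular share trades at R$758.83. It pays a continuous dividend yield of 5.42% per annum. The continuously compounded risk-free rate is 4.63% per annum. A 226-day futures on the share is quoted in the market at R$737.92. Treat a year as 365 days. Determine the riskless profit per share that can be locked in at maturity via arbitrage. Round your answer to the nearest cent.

Fair futures: F* = S·e^(carry·T), with carry = (r − q) = 0.0463 − 0.0542 = -0.0079
F* = 758.83 · e^(-0.0079 × 226/365) = 758.83 · e^-0.004892 = 758.83 × 0.995120 = R$755.1269
Market R$737.92 < fair R$755.1269: forward underpriced → reverse cash-and-carry (short spot, go long the forward).
At maturity, profit = |F_mkt − F*| = |737.92 − 755.1269| = R$17.21 per share

R$17.21 per share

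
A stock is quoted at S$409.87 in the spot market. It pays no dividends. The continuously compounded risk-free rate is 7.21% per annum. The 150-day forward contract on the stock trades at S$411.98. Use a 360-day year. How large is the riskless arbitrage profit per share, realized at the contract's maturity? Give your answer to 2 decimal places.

S$10.39 per share

Fair forward: F* = S·e^(carry·T), with carry = r = 0.0721
F* = 409.87 · e^(0.0721 × 150/360) = 409.87 · e^0.030042 = 409.87 × 1.030498 = S$422.3702
Market S$411.98 < fair S$422.3702: forward underpriced → reverse cash-and-carry (short spot, go long the forward).
At maturity, profit = |F_mkt − F*| = |411.98 − 422.3702| = S$10.39 per share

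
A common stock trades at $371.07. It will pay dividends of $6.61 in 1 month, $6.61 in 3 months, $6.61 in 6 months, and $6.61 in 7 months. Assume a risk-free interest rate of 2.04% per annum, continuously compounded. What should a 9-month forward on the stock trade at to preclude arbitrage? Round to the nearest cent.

PV(dividends) I = 6.61·e^(−0.0204·1/12) + 6.61·e^(−0.0204·3/12) + 6.61·e^(−0.0204·6/12) + 6.61·e^(−0.0204·7/12)
I = 6.5988 + 6.5764 + 6.5429 + 6.5318 = 26.2499
F = (S − I)·e^(rT) = (371.07 − 26.2499) · e^(0.0204·9/12)
= 344.8201 · e^0.015300 = 344.8201 × 1.015418 = $350.14

$350.14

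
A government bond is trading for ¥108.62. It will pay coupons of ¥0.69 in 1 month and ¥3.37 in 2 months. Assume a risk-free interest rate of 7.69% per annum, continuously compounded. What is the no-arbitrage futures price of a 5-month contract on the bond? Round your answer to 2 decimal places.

PV(coupons) I = 0.69·e^(−0.0769·1/12) + 3.37·e^(−0.0769·2/12)
I = 0.6856 + 3.3271 = 4.0127
F = (S − I)·e^(rT) = (108.62 − 4.0127) · e^(0.0769·5/12)
= 104.6073 · e^0.032042 = 104.6073 × 1.032561 = ¥108.01

¥108.01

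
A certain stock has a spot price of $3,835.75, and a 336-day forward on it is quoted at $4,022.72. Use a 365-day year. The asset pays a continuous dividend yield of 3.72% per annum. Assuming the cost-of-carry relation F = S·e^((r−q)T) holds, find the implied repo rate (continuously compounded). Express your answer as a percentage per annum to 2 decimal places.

From F = S·e^((r−q)T): (r − q) = ln(F/S)/T
ln(4022.72/3835.75) = ln(1.048744) = 0.047593
(r − q) = 0.047593 / (336/365) = 0.051701
r = ln(F/S)/T + q = 0.051701 + 0.0372 = 0.088901
r = 8.89%

8.89%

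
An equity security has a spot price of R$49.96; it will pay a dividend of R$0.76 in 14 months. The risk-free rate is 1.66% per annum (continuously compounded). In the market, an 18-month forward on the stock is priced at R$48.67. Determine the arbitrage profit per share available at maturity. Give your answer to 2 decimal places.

PV(dividends) I = 0.76·e^(−0.0166·14/12) = 0.7454
Fair forward F* = (S − I)·e^(rT) = (49.96 − 0.7454)·e^0.024900 = 49.2146 × 1.025213 = 50.4554
Market R$48.67 < fair 50.4554: forward underpriced → reverse cash-and-carry (short the stock, invest proceeds at r, pay the dividends, go long the forward).
Profit at T = |F_mkt − F*| = |48.67 − 50.4554| = R$1.79 per share

R$1.79 per share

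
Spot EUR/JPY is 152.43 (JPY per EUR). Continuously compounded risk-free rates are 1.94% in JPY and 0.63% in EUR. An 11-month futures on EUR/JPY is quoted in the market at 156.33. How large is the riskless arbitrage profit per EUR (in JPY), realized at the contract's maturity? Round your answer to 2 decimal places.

Fair futures: F* = S·e^(carry·T), with carry = (r_JPY − r_EUR) = 0.0194 − 0.0063 = 0.0131
F* = 152.43 · e^(0.0131 × 11/12) = 152.43 · e^0.012008 = 152.43 × 1.012080 = 154.2714
Market 156.33 > fair 154.2714: forward overpriced → cash-and-carry (buy spot, short the forward).
At maturity, profit = |F_mkt − F*| = |156.33 − 154.2714| = 2.06 per EUR (in JPY)

2.06 per EUR (in JPY)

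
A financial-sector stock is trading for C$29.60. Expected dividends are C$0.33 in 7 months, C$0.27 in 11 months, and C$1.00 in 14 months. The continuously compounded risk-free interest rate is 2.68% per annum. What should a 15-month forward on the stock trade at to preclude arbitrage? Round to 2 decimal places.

PV(dividends) I = 0.33·e^(−0.0268·7/12) + 0.27·e^(−0.0268·11/12) + 1.00·e^(−0.0268·14/12)
I = 0.3249 + 0.2634 + 0.9692 = 1.5575
F = (S − I)·e^(rT) = (29.60 − 1.5575) · e^(0.0268·15/12)
= 28.0425 · e^0.033500 = 28.0425 × 1.034067 = C$29.00

C$29.00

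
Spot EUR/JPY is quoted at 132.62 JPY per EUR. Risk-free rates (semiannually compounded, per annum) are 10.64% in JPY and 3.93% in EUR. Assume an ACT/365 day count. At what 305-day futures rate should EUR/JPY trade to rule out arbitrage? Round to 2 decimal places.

By covered interest parity, F = S · (1+r_JPY/2)^(2T) / (1+r_EUR/2)^(2T)
= 132.62 × 1.090488 / 1.033056 = 132.62 × 1.055594
F = 139.99 JPY per EUR

139.99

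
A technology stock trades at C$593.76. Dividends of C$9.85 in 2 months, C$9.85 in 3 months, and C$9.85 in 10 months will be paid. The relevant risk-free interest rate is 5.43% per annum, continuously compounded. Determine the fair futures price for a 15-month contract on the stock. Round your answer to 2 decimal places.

C$604.54

PV(dividends) I = 9.85·e^(−0.0543·2/12) + 9.85·e^(−0.0543·3/12) + 9.85·e^(−0.0543·10/12)
I = 9.7613 + 9.7172 + 9.4142 = 28.8927
F = (S − I)·e^(rT) = (593.76 − 28.8927) · e^(0.0543·15/12)
= 564.8673 · e^0.067875 = 564.8673 × 1.070232 = C$604.54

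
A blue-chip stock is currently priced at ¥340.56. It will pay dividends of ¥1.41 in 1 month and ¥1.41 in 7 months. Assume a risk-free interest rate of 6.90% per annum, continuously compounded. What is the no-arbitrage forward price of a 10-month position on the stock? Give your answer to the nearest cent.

PV(dividends) I = 1.41·e^(−0.0690·1/12) + 1.41·e^(−0.0690·7/12)
I = 1.4019 + 1.3544 = 2.7563
F = (S − I)·e^(rT) = (340.56 − 2.7563) · e^(0.0690·10/12)
= 337.8037 · e^0.057500 = 337.8037 × 1.059185 = ¥357.80

¥357.80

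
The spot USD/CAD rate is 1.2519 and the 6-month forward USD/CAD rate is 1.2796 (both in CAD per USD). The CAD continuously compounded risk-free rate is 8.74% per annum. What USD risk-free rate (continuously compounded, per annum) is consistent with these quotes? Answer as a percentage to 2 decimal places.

4.36%

F = S·e^((r_CAD − r_USD)T) ⇒ r_USD = r_CAD − ln(F/S)/T
ln(1.2796/1.2519) = 0.021885; /(6/12) = 0.043770
r_USD = 0.0874 − 0.043770 = 0.043630
r_USD = 4.36%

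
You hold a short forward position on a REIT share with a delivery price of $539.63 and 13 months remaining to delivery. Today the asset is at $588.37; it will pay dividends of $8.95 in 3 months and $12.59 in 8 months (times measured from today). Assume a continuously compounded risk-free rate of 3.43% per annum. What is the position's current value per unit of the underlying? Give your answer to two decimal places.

PV(remaining dividends) I = 8.95·e^(−0.0343·3/12) + 12.59·e^(−0.0343·8/12) = 21.1790
Current forward F = (S − I)·e^(rT) = (588.37 − 21.1790)·e^(0.0343·13/12) = 567.1910 × 1.037857 = 588.6631
Value (long) = (F − K)·e^(−rT) = (588.6631 − 539.63) × 0.963524 = 47.2446
Short position value = −(long value) = -$47.24

-$47.24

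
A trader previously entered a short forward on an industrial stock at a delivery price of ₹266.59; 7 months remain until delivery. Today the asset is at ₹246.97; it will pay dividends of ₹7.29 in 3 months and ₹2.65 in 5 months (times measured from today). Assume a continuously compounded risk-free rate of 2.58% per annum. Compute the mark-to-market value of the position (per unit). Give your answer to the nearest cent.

₹25.50

PV(remaining dividends) I = 7.29·e^(−0.0258·3/12) + 2.65·e^(−0.0258·5/12) = 9.8648
Current forward F = (S − I)·e^(rT) = (246.97 − 9.8648)·e^(0.0258·7/12) = 237.1052 × 1.015164 = 240.7007
Value (long) = (F − K)·e^(−rT) = (240.7007 − 266.59) × 0.985063 = -25.5026
Short position value = −(long value) = ₹25.50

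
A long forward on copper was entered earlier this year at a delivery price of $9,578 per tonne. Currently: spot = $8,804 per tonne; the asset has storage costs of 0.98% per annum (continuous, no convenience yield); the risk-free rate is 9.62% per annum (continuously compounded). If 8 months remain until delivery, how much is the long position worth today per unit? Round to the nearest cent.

-$121.31 per tonne

Current fair forward for the remaining 8 months: F = S·e^((r + u)·T), (r + u) = 0.0962 + 0.0098 = 0.1060
F = 8804 · e^(0.1060 × 8/12) = 8804 × 1.07322343 = 9448.6591
Value of long forward = (F − K)·e^(−rT) = (9448.6591 − 9578) · e^(−0.0962·8/12)
= -129.3409 × 0.93787994 = -121.31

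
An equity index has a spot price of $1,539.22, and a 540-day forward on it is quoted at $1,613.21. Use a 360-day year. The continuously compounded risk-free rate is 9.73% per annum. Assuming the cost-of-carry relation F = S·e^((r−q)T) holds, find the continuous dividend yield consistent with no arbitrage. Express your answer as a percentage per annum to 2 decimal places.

6.60%

From F = S·e^((r−q)T): (r − q) = ln(F/S)/T
ln(1613.21/1539.22) = ln(1.048070) = 0.046950
(r − q) = 0.046950 / (540/360) = 0.031300
q = r − ln(F/S)/T = 0.0973 − 0.031300 = 0.066000
q = 6.60%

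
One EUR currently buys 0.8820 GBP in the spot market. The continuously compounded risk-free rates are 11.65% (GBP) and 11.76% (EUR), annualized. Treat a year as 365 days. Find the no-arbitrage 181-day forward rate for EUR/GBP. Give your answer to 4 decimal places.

0.8815

F = S·e^((r_GBP − r_EUR)T) = 0.8820 · e^((0.1165 − 0.1176) × 181/365)
= 0.8820 · e^-0.000545 = 0.8820 × 0.999455
F = 0.8815 GBP per EUR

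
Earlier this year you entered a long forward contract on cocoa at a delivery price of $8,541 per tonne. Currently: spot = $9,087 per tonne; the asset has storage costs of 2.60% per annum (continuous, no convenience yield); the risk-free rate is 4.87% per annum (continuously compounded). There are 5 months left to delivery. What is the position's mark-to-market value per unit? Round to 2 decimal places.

Current fair forward for the remaining 5 months: F = S·e^((r + u)·T), (r + u) = 0.0487 + 0.0260 = 0.0747
F = 9087 · e^(0.0747 × 5/12) = 9087 × 1.03161445 = 9374.2805
Value of long forward = (F − K)·e^(−rT) = (9374.2805 − 8541) · e^(−0.0487·5/12)
= 833.2805 × 0.97991282 = 816.54

$816.54 per tonne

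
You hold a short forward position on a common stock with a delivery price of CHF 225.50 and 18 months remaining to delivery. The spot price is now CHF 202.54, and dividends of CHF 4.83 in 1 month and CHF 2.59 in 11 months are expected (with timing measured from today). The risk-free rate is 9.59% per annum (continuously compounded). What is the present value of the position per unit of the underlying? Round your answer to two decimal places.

-CHF 0.09

PV(remaining dividends) I = 4.83·e^(−0.0959·1/12) + 2.59·e^(−0.0959·11/12) = 7.1636
Current forward F = (S − I)·e^(rT) = (202.54 − 7.1636)·e^(0.0959·18/12) = 195.3764 × 1.154711 = 225.6033
Value (long) = (F − K)·e^(−rT) = (225.6033 − 225.50) × 0.866018 = 0.0895
Short position value = −(long value) = -CHF 0.09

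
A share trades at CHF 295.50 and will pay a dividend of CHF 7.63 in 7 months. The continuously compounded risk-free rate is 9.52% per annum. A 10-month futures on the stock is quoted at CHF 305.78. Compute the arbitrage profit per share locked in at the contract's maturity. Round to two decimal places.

PV(dividends) I = 7.63·e^(−0.0952·7/12) = 7.2178
Fair futures F* = (S − I)·e^(rT) = (295.50 − 7.2178)·e^0.079333 = 288.2822 × 1.082565 = 312.0842
Market CHF 305.78 < fair 312.0842: forward underpriced → reverse cash-and-carry (short the stock, invest proceeds at r, pay the dividends, go long the forward).
Profit at T = |F_mkt − F*| = |305.78 − 312.0842| = CHF 6.30 per share

CHF 6.30 per share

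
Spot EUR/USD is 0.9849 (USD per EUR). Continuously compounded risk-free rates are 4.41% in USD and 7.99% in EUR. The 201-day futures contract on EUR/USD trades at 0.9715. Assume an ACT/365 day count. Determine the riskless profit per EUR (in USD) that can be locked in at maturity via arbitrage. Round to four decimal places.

Fair futures: F* = S·e^(carry·T), with carry = (r_USD − r_EUR) = 0.0441 − 0.0799 = -0.0358
F* = 0.9849 · e^(-0.0358 × 201/365) = 0.9849 · e^-0.019715 = 0.9849 × 0.980478 = 0.9657
Market 0.9715 > fair 0.9657: forward overpriced → cash-and-carry (buy spot, short the forward).
At maturity, profit = |F_mkt − F*| = |0.9715 − 0.9657| = 0.0058 per EUR (in USD)

0.0058 per EUR (in USD)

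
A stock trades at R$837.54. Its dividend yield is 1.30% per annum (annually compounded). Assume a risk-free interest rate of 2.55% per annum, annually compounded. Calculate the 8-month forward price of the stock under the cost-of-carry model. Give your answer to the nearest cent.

F = S · (1+r)^T / (1+q)^T
= 837.54 × 1.016929 / 1.008648 = 837.54 × 1.008210
F = R$844.42

R$844.42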